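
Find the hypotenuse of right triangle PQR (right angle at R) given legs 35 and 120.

In a right triangle, the square of the hypotenuse equals the sum of the squares of the two legs.
The legs are 35 and 120, so the hypotenuse = sqrt(1225 + 14400) = sqrt(15625) = 125.

125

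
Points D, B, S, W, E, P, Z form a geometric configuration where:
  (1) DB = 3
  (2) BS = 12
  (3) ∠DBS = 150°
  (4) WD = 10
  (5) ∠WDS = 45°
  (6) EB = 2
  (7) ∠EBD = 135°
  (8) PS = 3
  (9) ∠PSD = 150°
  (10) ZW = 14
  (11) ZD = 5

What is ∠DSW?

Step 1: By the law of cosines on triangle SBD: SD² = 12² + 3² − 2·12·3·cos(150°) = 215.35, so SD ≈ 14.67.
Step 2: By the law of cosines on triangle SDW: SW² = 14.67² + 10² − 2·14.67·10·cos(45°) = 107.82, so SW ≈ 10.38.
Step 3: By the inverse law of cosines on triangle DSW: cos(∠DSW) = (14.67² + 10.38² − 10²) / (2·14.67·10.38) = 223.17/304.76 = 0.7323, so ∠DSW = 42.92°.

Therefore, the measure of angle ∠DSW = 42.92°.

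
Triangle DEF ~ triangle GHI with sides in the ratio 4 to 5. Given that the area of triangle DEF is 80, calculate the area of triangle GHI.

Area ratio = (4/5)^2 = 16/25. Area of GHI = 80 * 25/16 = 125.

125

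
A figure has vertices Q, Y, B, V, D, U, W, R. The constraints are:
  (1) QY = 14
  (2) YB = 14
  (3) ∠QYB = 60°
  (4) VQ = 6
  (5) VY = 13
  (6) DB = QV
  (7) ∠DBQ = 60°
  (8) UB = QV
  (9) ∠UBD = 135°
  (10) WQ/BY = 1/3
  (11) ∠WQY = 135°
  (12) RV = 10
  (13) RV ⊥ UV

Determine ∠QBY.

Step 1: By the law of cosines on triangle BYQ: BQ² = 14² + 14² − 2·14·14·cos(60°) = 196, so BQ = 14.
Step 2: By the inverse law of cosines on triangle QBY: cos(∠QBY) = (14² + 14² − 14²) / (2·14·14) = 196/392 = 0.5, so ∠QBY = 60°.

Therefore, the measure of angle ∠QBY = 60°.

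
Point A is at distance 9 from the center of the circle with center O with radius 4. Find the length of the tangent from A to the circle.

tangent = √(d² - r²) = √(9² - 4²) = √(81 - 16) = √65 = sqrt(65)

sqrt(65)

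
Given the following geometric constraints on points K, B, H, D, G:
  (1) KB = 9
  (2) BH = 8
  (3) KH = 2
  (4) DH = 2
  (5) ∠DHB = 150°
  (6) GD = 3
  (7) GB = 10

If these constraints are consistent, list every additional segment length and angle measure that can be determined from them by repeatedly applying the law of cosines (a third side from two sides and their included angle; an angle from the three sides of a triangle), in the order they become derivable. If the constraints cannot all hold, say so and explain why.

The constraints are consistent. Derivable facts, in order:
After 1 step:
- BD ≈ 9.78
- ∠BHK = 113.97°
- ∠BKH = 54.31°
- ∠HBK = 11.72°
After 2 steps:
- ∠BDG = 85.39°
- ∠BDH = 24.13°
- ∠BGD = 77.21°
- ∠DBG = 17.4°
- ∠DBH = 5.87°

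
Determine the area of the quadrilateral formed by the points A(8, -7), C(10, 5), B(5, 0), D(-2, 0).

Using the Shoelace formula for a quadrilateral (vertices in order):
Area = (1/2)|sum of (x_i * y_(i+1) - x_(i+1) * y_i)|
Terms: (8*5 - 10*-7) = 110, (10*0 - 5*5) = -25, (5*0 - -2*0) = 0, (-2*-7 - 8*0) = 14
Sum = 99
Area = (1/2)(99) = 99/2

99/2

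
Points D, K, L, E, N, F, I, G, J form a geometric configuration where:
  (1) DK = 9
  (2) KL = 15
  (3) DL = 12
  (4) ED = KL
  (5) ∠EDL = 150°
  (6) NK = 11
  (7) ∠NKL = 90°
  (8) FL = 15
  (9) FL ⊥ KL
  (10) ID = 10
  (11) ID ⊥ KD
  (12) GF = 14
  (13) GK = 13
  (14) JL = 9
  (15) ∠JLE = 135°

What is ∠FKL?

Step 1: By the law of cosines on triangle KLF: KF² = 15² + 15² − 2·15·15·cos(90°) = 450, so KF = 15·√2.
Step 2: By the inverse law of cosines on triangle FKL: cos(∠FKL) = ((15·√2)² + 15² − 15²) / (2·15·√2·15) = 450/636.4 = 0.7071, so ∠FKL = 45°.

Therefore, the measure of angle ∠FKL = 45°.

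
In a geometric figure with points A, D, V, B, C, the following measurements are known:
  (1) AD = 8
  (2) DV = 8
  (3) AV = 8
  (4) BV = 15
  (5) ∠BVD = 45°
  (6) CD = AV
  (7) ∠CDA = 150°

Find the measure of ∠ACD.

From the given relations: CD = AV = 8.
Step 1: By the law of cosines on triangle CDA: CA² = 8² + 8² − 2·8·8·cos(150°) = 238.85, so CA ≈ 15.45.
Step 2: By the inverse law of cosines on triangle ACD: cos(∠ACD) = (15.45² + 8² − 8²) / (2·15.45·8) = 238.85/247.28 = 0.9659, so ∠ACD = 15°.

Therefore, the measure of angle ∠ACD = 15°.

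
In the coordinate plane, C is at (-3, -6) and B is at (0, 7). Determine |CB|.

d = sqrt((3)^2 + (13)^2) = sqrt(178)

sqrt(178)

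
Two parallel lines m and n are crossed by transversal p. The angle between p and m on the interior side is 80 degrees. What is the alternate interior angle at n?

Alternate interior angles formed by parallel lines and a transversal are equal.
The given angle is 80 degrees.
The alternate interior angle = 80 degrees.

80 degrees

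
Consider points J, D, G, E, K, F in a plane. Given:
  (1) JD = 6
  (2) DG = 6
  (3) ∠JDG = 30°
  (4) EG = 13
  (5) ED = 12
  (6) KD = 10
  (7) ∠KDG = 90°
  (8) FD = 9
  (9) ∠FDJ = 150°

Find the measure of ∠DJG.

Step 1: By the law of cosines on triangle JDG: JG² = 6² + 6² − 2·6·6·cos(30°) = 9.65, so JG ≈ 3.11.
Step 2: By the inverse law of cosines on triangle DJG: cos(∠DJG) = (6² + 3.11² − 6²) / (2·6·3.11) = 9.65/37.27 = 0.2588, so ∠DJG = 75°.

Therefore, the measure of angle ∠DJG = 75°.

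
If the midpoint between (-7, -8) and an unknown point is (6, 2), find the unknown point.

Using the midpoint formula: M = ((x1 + x2)/2, (y1 + y2)/2)
We know M = (6, 2) and D = (-7, -8)
For x: 6 = (-7 + x2)/2, so x2 = 2*6 - -7 = 19
For y: 2 = (-8 + y2)/2, so y2 = 2*2 - -8 = 12
A = (19, 12)

(19, 12)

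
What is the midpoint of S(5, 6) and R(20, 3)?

M = ((x₁ + x₂)/2, (y₁ + y₂)/2)
= ((5 + 20)/2, (6 + 3)/2)
= (25/2, 9/2) = (25/2, 9/2)

(25/2, 9/2)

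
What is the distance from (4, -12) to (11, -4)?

The horizontal distance is |11 - 4| = 7 and the vertical distance is |-4 - -12| = 8.
By the Pythagorean theorem, d = sqrt(7^2 + 8^2) = sqrt(113).

sqrt(113)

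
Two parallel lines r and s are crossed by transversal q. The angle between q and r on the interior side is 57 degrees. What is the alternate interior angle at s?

Alternate interior angles lie on opposite sides of the transversal, between the parallel lines.
By the alternate interior angle theorem, they are equal: 57 degrees.

57 degrees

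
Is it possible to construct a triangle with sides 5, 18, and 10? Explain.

Check the triangle inequality: 5 + 10 = 15 ≤ 18.
Since the sum of two sides does not exceed the third, no triangle can be formed.

No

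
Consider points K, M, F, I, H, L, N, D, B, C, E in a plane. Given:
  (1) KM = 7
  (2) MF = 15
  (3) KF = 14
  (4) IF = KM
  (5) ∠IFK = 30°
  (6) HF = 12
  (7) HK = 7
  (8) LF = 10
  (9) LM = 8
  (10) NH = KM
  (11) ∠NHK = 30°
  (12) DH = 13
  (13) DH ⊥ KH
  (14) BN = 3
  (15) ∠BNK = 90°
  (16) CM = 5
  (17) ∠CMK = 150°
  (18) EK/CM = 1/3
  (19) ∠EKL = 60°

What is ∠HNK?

From the given relations: NH = KM = 7.
Step 1: By the law of cosines on triangle NHK: NK² = 7² + 7² − 2·7·7·cos(30°) = 13.13, so NK ≈ 3.62.
Step 2: By the inverse law of cosines on triangle HNK: cos(∠HNK) = (7² + 3.62² − 7²) / (2·7·3.62) = 13.13/50.73 = 0.2588, so ∠HNK = 75°.

Therefore, the measure of angle ∠HNK = 75°.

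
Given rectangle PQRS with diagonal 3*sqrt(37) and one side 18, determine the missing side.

The diagonal of a rectangle forms a right triangle with the two sides.
Rearranging the Pythagorean theorem: missing side = sqrt(d^2 - known^2).
= sqrt(333 - 324) = sqrt(9) = 3.

3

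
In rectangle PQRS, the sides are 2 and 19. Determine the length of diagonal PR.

A rectangle's diagonal splits it into two right triangles, with the diagonal as the hypotenuse.
By the Pythagorean theorem, d^2 = 2^2 + 19^2 = 365.
Therefore d = sqrt(365).

sqrt(365)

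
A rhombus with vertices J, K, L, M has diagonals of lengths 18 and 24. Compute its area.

Area of a rhombus = (d1 * d2) / 2
Area = (18 * 24) / 2
Area = 432 / 2
Area = 216

216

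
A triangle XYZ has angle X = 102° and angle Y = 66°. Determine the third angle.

The interior angles sum to 180°: angle Z = 180 - 102 - 66 = 12°.
The triangle is obtuse (angles 102°, 66°, 12°).

12 degrees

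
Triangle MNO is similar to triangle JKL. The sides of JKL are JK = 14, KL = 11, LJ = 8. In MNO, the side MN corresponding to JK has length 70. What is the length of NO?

k = 70/14 = 5. NO = 5 * 11 = 55.

55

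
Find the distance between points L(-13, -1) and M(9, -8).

The horizontal distance is |9 - -13| = 22 and the vertical distance is |-8 - -1| = 7.
By the Pythagorean theorem, d = sqrt(22^2 + 7^2) = sqrt(533).

sqrt(533)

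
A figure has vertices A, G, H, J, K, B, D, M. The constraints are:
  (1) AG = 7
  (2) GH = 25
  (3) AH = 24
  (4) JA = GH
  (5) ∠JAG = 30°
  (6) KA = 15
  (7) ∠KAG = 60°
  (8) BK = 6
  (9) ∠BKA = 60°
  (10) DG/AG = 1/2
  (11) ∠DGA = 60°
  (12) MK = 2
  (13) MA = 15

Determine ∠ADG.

From the given relations: DG = 1/2·AG = 1/2·7 ≈ 3.5.
Step 1: By the law of cosines on triangle DGA: DA² = 3.5² + 7² − 2·3.5·7·cos(60°) = 36.75, so DA = 7/2·√3.
Step 2: By the inverse law of cosines on triangle ADG: cos(∠ADG) = ((7/2·√3)² + 3.5² − 7²) / (2·7/2·√3·3.5) = 0/42.44 = 0, so ∠ADG = 90°.

Therefore, the measure of angle ∠ADG = 90°.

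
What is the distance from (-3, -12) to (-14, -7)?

d = sqrt((-14 - -3)^2 + (-7 - -12)^2)
d = sqrt(-11^2 + 5^2)
d = sqrt(121 + 25)
d = sqrt(146)

sqrt(146)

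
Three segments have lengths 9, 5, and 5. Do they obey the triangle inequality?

Check all three triangle inequalities:
9 + 5 = 14 > 5 ✓
9 + 5 = 14 > 5 ✓
5 + 5 = 10 > 9 ✓
All conditions hold, so these sides form a valid triangle.

Yes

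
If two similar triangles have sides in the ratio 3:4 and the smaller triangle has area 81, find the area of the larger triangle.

For similar figures, the area ratio equals the square of the side ratio.
Side ratio (the smaller triangle to the larger triangle) = 3:4, so area ratio = 3^2:4^2 = 9:16.
If the area of the smaller triangle is 81, then the area of the larger triangle = 81 * (16/9) = 144.

144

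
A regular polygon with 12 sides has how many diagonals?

The number of diagonals in an n-gon is n(n - 3)/2.
For n = 12: 12(12 - 3)/2 = 12 × 9 / 2 = 54.

54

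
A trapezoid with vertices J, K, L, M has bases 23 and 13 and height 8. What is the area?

A trapezoid's area equals the midsegment times the height.
The midsegment is (23 + 13) / 2 = 18.
Area = 18 * 8 = 144.

144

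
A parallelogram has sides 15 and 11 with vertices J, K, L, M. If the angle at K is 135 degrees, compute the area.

Area = 15 * 11 * sin(135°) = 165 * sqrt(2)/2 = 165*sqrt(2)/2

165*sqrt(2)/2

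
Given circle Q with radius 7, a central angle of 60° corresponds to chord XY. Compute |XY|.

Chord = 2(7) sin(30°) = 7

7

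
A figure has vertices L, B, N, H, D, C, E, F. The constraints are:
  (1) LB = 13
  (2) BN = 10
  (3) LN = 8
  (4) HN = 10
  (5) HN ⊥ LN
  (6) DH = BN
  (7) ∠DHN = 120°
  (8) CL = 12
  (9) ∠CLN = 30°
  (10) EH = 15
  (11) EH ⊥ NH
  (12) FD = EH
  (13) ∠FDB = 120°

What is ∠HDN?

From the given relations: DH = BN = 10.
Step 1: By the law of cosines on triangle DHN: DN² = 10² + 10² − 2·10·10·cos(120°) = 300, so DN = 10·√3.
Step 2: By the inverse law of cosines on triangle HDN: cos(∠HDN) = (10² + (10·√3)² − 10²) / (2·10·10·√3) = 300/346.41 = 0.866, so ∠HDN = 30°.

Therefore, the measure of angle ∠HDN = 30°.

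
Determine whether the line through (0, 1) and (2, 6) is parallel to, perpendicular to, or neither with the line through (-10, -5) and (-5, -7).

Slope of line 1: m1 = (6 - 1)/(2 - 0) = 5/2 = 5/2
Slope of line 2: m2 = (-7 - -5)/(-5 - -10) = -2/5 = -2/5
m1 * m2 = (5/2) * (-2/5) = -1 = -1, so the lines are perpendicular.

Perpendicular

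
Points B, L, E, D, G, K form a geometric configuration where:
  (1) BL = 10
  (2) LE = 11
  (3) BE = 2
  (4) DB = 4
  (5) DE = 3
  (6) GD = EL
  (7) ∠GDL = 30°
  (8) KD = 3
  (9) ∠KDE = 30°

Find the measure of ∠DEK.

Step 1: By the law of cosines on triangle EDK: EK² = 3² + 3² − 2·3·3·cos(30°) = 2.41, so EK ≈ 1.55.
Step 2: By the inverse law of cosines on triangle DEK: cos(∠DEK) = (3² + 1.55² − 3²) / (2·3·1.55) = 2.41/9.32 = 0.2588, so ∠DEK = 75°.

Therefore, the measure of angle ∠DEK = 75°.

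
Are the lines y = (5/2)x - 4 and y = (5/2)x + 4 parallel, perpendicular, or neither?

Slope of line 1: m1 = 5/2
Slope of line 2: m2 = 5/2
m1 = m2, so the lines are parallel.

Parallel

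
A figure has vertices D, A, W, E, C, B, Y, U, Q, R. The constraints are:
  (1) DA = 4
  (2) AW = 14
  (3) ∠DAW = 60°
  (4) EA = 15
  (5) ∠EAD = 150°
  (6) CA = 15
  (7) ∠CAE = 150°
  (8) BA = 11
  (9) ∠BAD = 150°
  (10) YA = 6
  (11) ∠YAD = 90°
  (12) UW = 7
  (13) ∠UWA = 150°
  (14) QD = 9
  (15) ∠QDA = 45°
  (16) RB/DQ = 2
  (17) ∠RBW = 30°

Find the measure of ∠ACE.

Step 1: By the law of cosines on triangle CAE: CE² = 15² + 15² − 2·15·15·cos(150°) = 839.71, so CE ≈ 28.98.
Step 2: By the inverse law of cosines on triangle ACE: cos(∠ACE) = (15² + 28.98² − 15²) / (2·15·28.98) = 839.71/869.33 = 0.9659, so ∠ACE = 15°.

Therefore, the measure of angle ∠ACE = 15°.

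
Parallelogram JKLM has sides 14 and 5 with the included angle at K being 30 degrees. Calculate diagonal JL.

The diagonal of a parallelogram can be found by treating two adjacent sides and the diagonal as a triangle.
Applying the law of cosines with sides 14, 5 and included angle 30°:
d^2 = 196 + 25 - 140*cos(30°) = 221 - 70*sqrt(3)
d = sqrt(221 - 70*sqrt(3))

sqrt(221 - 70*sqrt(3))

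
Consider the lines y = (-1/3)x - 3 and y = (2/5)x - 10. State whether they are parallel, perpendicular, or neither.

Slope of line 1: m1 = -1/3
Slope of line 2: m2 = 2/5
m1 != m2 (-1/3 != 2/5), so not parallel.
m1 * m2 = (-1/3) * (2/5) = -2/15 != -1, so not perpendicular.
The lines are neither parallel nor perpendicular.

Neither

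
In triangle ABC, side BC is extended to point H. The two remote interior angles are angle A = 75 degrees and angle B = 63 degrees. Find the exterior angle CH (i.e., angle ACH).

The interior angle at C is 180 - 75 - 63 = 42 degrees.
The exterior angle and interior angle at C are supplementary:
Exterior angle = 180 - 42 = 138 degrees.

138 degrees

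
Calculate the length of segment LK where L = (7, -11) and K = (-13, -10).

d = sqrt((-13 - 7)^2 + (-10 - -11)^2)
d = sqrt(-20^2 + 1^2)
d = sqrt(400 + 1)
d = sqrt(401)

sqrt(401)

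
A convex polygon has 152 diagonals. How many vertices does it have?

Using d = n(n - 3)/2, we solve 152 = n(n - 3)/2.
So n(n - 3) = 304.
Testing n = 19: 19 * 16 = 304 = 304. Correct.
The polygon has 19 sides.

19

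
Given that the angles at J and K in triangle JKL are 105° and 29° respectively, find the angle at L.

The interior angles sum to 180°: angle L = 180 - 105 - 29 = 46°.
The triangle is obtuse (angles 105°, 29°, 46°).

46 degrees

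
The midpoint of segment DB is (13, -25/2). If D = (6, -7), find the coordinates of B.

Using the midpoint formula: M = ((x1 + x2)/2, (y1 + y2)/2)
We know M = (13, -25/2) and D = (6, -7)
For x: 13 = (6 + x2)/2, so x2 = 2*13 - 6 = 20
For y: -25/2 = (-7 + y2)/2, so y2 = 2*-25/2 - -7 = -18
B = (20, -18)

(20, -18)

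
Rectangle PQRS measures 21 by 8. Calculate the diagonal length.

Using the Pythagorean theorem:
d² = 21² + 8² = 441 + 64 = 505
d = sqrt(505)

sqrt(505)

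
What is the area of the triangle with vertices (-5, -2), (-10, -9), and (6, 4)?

Using the Shoelace formula for a triangle:
Area = (1/2)|x0(y1 - y2) + x1(y2 - y0) + x2(y0 - y1)|
Area = (1/2)|-5(-9 - 4) + -10(4 - -2) + 6(-2 - -9)|
Area = (1/2)|65 + -60 + 42|
Area = (1/2)|47|
Area = (1/2)(47)
Area = 47/2

47/2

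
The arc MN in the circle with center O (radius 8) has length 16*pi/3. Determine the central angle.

The full circumference is 2πr = 16*pi.
The arc is 16*pi/3 / 16*pi = 1/3 of the full circle.
So the central angle = 1/3 × 360° = 120°.

120°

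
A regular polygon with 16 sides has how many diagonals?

Each of the 16 vertices connects to 13 non-adjacent vertices via diagonals.
Total connections = 16 × 13 = 208, but each diagonal is counted twice.
Number of diagonals = 208 / 2 = 104.

104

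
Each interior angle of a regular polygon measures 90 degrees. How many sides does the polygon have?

The exterior angle is the supplement of the interior angle: 180 - 90 = 90 degrees.
Since the exterior angles of any convex polygon sum to 360 degrees, the number of sides is 360 / 90 = 4.

4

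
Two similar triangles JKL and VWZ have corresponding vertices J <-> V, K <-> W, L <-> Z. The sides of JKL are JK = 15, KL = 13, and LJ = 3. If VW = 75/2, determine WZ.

Similar triangles have proportional sides. Setting up the proportion:
VW / JK = WZ / KL
75/2 / 15 = WZ / 13
WZ = 13 * 75/2 / 15 = 65/2.

65/2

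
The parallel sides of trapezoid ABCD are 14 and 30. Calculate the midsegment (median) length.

midsegment = (14 + 30) / 2 = 44 / 2 = 22

22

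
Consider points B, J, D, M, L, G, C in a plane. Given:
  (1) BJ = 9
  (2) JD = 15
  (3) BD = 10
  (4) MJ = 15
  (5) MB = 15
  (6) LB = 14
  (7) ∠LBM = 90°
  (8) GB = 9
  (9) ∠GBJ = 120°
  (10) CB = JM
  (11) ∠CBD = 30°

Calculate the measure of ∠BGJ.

Step 1: By the law of cosines on triangle GBJ: GJ² = 9² + 9² − 2·9·9·cos(120°) = 243, so GJ = 9·√3.
Step 2: By the inverse law of cosines on triangle BGJ: cos(∠BGJ) = (9² + (9·√3)² − 9²) / (2·9·9·√3) = 243/280.59 = 0.866, so ∠BGJ = 30°.

Therefore, the measure of angle ∠BGJ = 30°.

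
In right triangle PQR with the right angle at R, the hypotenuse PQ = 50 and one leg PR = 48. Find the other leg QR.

Rearranging the Pythagorean theorem to solve for the unknown leg:
leg^2 = hypotenuse^2 - known_leg^2 = 2500 - 2304 = 196
leg = sqrt(196) = 14.

14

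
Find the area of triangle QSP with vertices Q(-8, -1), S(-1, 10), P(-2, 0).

The Shoelace formula computes the area from vertex coordinates by summing cross products.
For vertices (-8,-1), (-1,10), (-2,0):
Signed sum = -8*10 - -1*-1 + -1*0 - -2*10 + -2*-1 - -8*0
= -81 + 20 + 2 = -59
Area = (1/2)|-59| = 59/2.

59/2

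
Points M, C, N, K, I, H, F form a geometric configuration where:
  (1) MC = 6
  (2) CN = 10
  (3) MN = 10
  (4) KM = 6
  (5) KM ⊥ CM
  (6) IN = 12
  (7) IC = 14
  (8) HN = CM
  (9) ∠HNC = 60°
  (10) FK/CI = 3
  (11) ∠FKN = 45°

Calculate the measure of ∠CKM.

Step 1: By the law of cosines on triangle KMC: KC² = 6² + 6² − 2·6·6·cos(90°) = 72, so KC = 6·√2.
Step 2: By the inverse law of cosines on triangle CKM: cos(∠CKM) = ((6·√2)² + 6² − 6²) / (2·6·√2·6) = 72/101.82 = 0.7071, so ∠CKM = 45°.

Therefore, the measure of angle ∠CKM = 45°.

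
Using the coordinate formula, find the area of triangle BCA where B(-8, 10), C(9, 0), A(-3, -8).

Shoelace: Area = (1/2)|-8(0--8) + 9(-8-10) + -3(10-0)| = (1/2)(256) = 128

128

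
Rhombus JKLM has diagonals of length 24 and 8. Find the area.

The diagonals of a rhombus divide it into four right triangles.
Each triangle has legs 24/ 2 = 12 and 8/2 = 4, so each has area (1/2)*12*4 = 24.
Four such triangles give total area = (d1 * d2) / 2 = 96.

96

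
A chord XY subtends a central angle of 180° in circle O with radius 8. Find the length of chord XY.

Drop a perpendicular from the center to the chord, bisecting both the chord and the central angle.
Each half-chord = r sin(θ/2) = 8 sin(90°).
The full chord = 2 × 8 × sin(90°) = 16.

16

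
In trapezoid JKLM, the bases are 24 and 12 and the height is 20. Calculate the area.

Area = (24 + 12) * 20 / 2 = 720 / 2 = 360

360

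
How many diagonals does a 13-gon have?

The number of diagonals in an n-gon is n(n - 3)/2.
For n = 13: 13(13 - 3)/2 = 13 × 10 / 2 = 65.

65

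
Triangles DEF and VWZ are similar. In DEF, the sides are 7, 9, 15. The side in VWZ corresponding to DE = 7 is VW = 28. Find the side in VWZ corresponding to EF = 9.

Since the triangles are similar, the ratio of corresponding sides is constant.
Scale factor k = VW / DE = 28 / 7 = 4
WZ = k * EF = 4 * 9 = 36

36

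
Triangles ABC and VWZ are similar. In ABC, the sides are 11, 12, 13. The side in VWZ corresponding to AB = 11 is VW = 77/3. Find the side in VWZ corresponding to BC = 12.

Similar triangles have proportional sides. Setting up the proportion:
VW / AB = WZ / BC
77/3 / 11 = WZ / 12
WZ = 12 * 77/3 / 11 = 28.

28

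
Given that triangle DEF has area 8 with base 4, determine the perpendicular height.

Rearranging the area formula Area = (1/2) * base * height:
height = 2 * Area / base = 2 * 8 / 4 = 4.

4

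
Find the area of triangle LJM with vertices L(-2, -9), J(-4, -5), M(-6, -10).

Shoelace: Area = (1/2)|-2(-5--10) + -4(-10--9) + -6(-9--5)| = (1/2)(18) = 9

9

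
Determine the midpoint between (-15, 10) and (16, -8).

M = ((x₁ + x₂)/2, (y₁ + y₂)/2)
= ((-15 + 16)/2, (10 + -8)/2)
= (1/2, 2/2) = (1/2, 1)

(1/2, 1)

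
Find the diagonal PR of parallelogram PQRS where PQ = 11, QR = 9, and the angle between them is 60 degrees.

Law of cosines: d^2 = 11^2 + 9^2 - 2(11)(9)cos(60°) = 103, so d = sqrt(103).

sqrt(103)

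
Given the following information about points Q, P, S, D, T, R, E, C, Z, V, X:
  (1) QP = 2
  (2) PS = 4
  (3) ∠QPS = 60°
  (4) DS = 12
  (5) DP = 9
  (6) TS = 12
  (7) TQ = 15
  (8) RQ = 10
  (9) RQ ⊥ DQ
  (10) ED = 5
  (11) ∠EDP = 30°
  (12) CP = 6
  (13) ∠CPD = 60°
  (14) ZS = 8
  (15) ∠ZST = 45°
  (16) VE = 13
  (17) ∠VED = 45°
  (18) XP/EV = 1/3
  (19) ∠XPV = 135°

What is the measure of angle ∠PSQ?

Step 1: By the law of cosines on triangle SPQ: SQ² = 4² + 2² − 2·4·2·cos(60°) = 12, so SQ = 2·√3.
Step 2: By the inverse law of cosines on triangle PSQ: cos(∠PSQ) = (4² + (2·√3)² − 2²) / (2·4·2·√3) = 24/27.71 = 0.866, so ∠PSQ = 30°.

Therefore, the measure of angle ∠PSQ = 30°.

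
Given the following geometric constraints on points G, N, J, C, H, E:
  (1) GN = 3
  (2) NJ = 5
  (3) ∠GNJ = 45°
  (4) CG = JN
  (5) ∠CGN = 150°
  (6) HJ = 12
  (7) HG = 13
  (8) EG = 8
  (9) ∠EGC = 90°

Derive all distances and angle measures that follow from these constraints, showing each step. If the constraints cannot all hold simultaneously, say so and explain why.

The constraints are consistent.

From the given relations:
  CG = JN = 5

Step 1: From GN = 3, NJ = 5, and ∠GNJ = 45°, by the law of cosines:
  GJ² = GN² + NJ² - 2·GN·NJ·cos(45°) = 9 + 25 - 21.21 = 12.79
  GJ ≈ 3.58

Step 2: From NG = 3, GC = 5, and ∠NGC = 150°, by the law of cosines:
  NC² = NG² + GC² - 2·NG·GC·cos(150°) = 9 + 25 + 25.98 = 59.98
  NC ≈ 7.74

Step 3: From CG = 5, GE = 8, and ∠CGE = 90°, by the law of cosines:
  CE² = CG² + GE² - 2·CG·GE·cos(90°) = 25 + 64 - 0 = 89
  CE = √89

Step 4: From GH = 13, GJ = 3.58, HJ = 12, by the inverse law of cosines:
  cos(∠HGJ) = (GH² + GJ² - HJ²) / (2·GH·GJ)
  ∠HGJ = 66.02°

Step 5: From GJ = 3.58, GN = 3, JN = 5, by the inverse law of cosines:
  cos(∠JGN) = (GJ² + GN² - JN²) / (2·GJ·GN)
  ∠JGN = 98.61°

Step 6: From NC = 7.74, NG = 3, CG = 5, by the inverse law of cosines:
  cos(∠CNG) = (NC² + NG² - CG²) / (2·NC·NG)
  ∠CNG = 18.83°

Step 7: From JG = 3.58, JH = 12, GH = 13, by the inverse law of cosines:
  cos(∠GJH) = (JG² + JH² - GH²) / (2·JG·JH)
  ∠GJH = 98.18°

Step 8: From JG = 3.58, JN = 5, GN = 3, by the inverse law of cosines:
  cos(∠GJN) = (JG² + JN² - GN²) / (2·JG·JN)
  ∠GJN = 36.39°

Step 9: From CE = √89, CG = 5, EG = 8, by the inverse law of cosines:
  cos(∠ECG) = (CE² + CG² - EG²) / (2·CE·CG)
  ∠ECG = 57.99°

Step 10: From CG = 5, CN = 7.74, GN = 3, by the inverse law of cosines:
  cos(∠GCN) = (CG² + CN² - GN²) / (2·CG·CN)
  ∠GCN = 11.17°

Step 11: From HG = 13, HJ = 12, GJ = 3.58, by the inverse law of cosines:
  cos(∠GHJ) = (HG² + HJ² - GJ²) / (2·HG·HJ)
  ∠GHJ = 15.8°

Step 12: From EC = √89, EG = 8, CG = 5, by the inverse law of cosines:
  cos(∠CEG) = (EC² + EG² - CG²) / (2·EC·EG)
  ∠CEG = 32.01°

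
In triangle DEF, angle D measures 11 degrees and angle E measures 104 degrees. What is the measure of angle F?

By the triangle angle sum property, the three interior angles of any triangle add up to 180°.
We know angle D = 11° and angle E = 104°, so their sum is 115°.
Therefore angle F = 180° - 115° = 65°.

65 degrees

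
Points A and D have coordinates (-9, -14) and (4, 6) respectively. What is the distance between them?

d = sqrt((4 - -9)^2 + (6 - -14)^2)
d = sqrt(13^2 + 20^2)
d = sqrt(169 + 400)
d = sqrt(569)

sqrt(569)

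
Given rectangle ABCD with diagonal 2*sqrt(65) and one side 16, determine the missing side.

b = sqrt(d^2 - a^2) = sqrt(260 - 256) = sqrt(4) = 2

2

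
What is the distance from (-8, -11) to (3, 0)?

d = sqrt((11)^2 + (11)^2) = sqrt(242) = 11*sqrt(2)

11*sqrt(2)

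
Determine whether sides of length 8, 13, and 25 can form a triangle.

The longest side is 25. The other two sides sum to 8 + 13 = 21.
Since 21 ≤ 25, the two shorter sides cannot reach around to close the triangle.

No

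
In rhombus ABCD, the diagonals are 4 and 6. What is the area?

Area = (4 * 6) / 2 = 24 / 2 = 12

12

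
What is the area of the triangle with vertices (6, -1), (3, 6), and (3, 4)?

Shoelace: Area = (1/2)|6(6-4) + 3(4--1) + 3(-1-6)| = (1/2)(6) = 3

3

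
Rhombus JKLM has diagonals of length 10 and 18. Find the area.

Area = (10 * 18) / 2 = 180 / 2 = 90

90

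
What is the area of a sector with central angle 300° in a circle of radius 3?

The full circle has area πr² = π(3)² = 9*pi.
The sector covers 300° out of 360°, a fraction of 5/6.
Sector area = 9*pi × 5/6 = 15*pi/2.

15*pi/2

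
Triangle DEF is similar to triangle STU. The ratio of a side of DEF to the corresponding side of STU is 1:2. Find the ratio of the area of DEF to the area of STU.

The ratio of areas of similar triangles equals the square of the side ratio.
Side ratio = 1:2
Area ratio = (1/2)^2 = 1/4 = 1:4

1:4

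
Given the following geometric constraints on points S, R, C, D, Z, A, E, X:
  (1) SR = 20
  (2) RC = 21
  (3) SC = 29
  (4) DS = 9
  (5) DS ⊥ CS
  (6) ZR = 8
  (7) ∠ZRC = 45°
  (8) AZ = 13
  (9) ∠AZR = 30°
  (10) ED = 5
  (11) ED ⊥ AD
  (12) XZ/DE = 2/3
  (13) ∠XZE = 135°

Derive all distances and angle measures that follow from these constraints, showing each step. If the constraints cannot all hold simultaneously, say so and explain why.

The constraints are consistent.

From the given relations:
  XZ = 2/3·DE = 2/3·5 ≈ 3.33

Step 1: From RZ = 8, ZA = 13, and ∠RZA = 30°, by the law of cosines:
  RA² = RZ² + ZA² - 2·RZ·ZA·cos(30°) = 64 + 169 - 180.1 = 52.87
  RA ≈ 7.27

Step 2: From CS = 29, SD = 9, and ∠CSD = 90°, by the law of cosines:
  CD² = CS² + SD² - 2·CS·SD·cos(90°) = 841 + 81 - 0 = 922
  CD ≈ 30.36

Step 3: From CR = 21, RZ = 8, and ∠CRZ = 45°, by the law of cosines:
  CZ² = CR² + RZ² - 2·CR·RZ·cos(45°) = 441 + 64 - 237.6 = 267.4
  CZ ≈ 16.35

Step 4: From SC = 29, SR = 20, CR = 21, by the inverse law of cosines:
  cos(∠CSR) = (SC² + SR² - CR²) / (2·SC·SR)
  ∠CSR = 46.4°

Step 5: From RC = 21, RS = 20, CS = 29, by the inverse law of cosines:
  cos(∠CRS) = (RC² + RS² - CS²) / (2·RC·RS)
  ∠CRS = 90°

Step 6: From CR = 21, CS = 29, RS = 20, by the inverse law of cosines:
  cos(∠RCS) = (CR² + CS² - RS²) / (2·CR·CS)
  ∠RCS = 43.6°

Step 7: From RA = 7.27, RZ = 8, AZ = 13, by the inverse law of cosines:
  cos(∠ARZ) = (RA² + RZ² - AZ²) / (2·RA·RZ)
  ∠ARZ = 116.62°

Step 8: From CD = 30.36, CS = 29, DS = 9, by the inverse law of cosines:
  cos(∠DCS) = (CD² + CS² - DS²) / (2·CD·CS)
  ∠DCS = 17.24°

Step 9: From CR = 21, CZ = 16.35, RZ = 8, by the inverse law of cosines:
  cos(∠RCZ) = (CR² + CZ² - RZ²) / (2·CR·CZ)
  ∠RCZ = 20.24°

Step 10: From DC = 30.36, DS = 9, CS = 29, by the inverse law of cosines:
  cos(∠CDS) = (DC² + DS² - CS²) / (2·DC·DS)
  ∠CDS = 72.76°

Step 11: From ZC = 16.35, ZR = 8, CR = 21, by the inverse law of cosines:
  cos(∠CZR) = (ZC² + ZR² - CR²) / (2·ZC·ZR)
  ∠CZR = 114.76°

Step 12: From AR = 7.27, AZ = 13, RZ = 8, by the inverse law of cosines:
  cos(∠RAZ) = (AR² + AZ² - RZ²) / (2·AR·AZ)
  ∠RAZ = 33.38°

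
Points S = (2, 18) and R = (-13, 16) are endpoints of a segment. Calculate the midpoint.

The midpoint is the average of the coordinates:
x: (2 + -13)/2 = -11/2
y: (18 + 16)/2 = 17
Midpoint = (-11/2, 17)

(-11/2, 17)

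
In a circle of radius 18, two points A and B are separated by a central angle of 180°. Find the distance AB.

Chord = 2(18) sin(90°) = 36

36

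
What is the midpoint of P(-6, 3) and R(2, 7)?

The midpoint is the point halfway along the segment.
Move half the horizontal distance: -6 + (2 - -6)/2 = -6 + 8/2 = -2
Move half the vertical distance: 3 + (7 - 3)/2 = 3 + 4/2 = 5
Midpoint = (-2, 5)

(-2, 5)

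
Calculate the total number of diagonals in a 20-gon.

The number of diagonals in an n-gon is n(n - 3)/2.
For n = 20: 20(20 - 3)/2 = 20 × 17 / 2 = 170.

170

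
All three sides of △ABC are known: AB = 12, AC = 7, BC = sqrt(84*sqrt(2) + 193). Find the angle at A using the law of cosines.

When all three sides of a triangle are known, the law of cosines can be rearranged to find any angle.
cos(C) = (a² + b² - c²) / (2ab) gives cos(A) = -sqrt(2)/2.
Taking the inverse cosine: A = 135°.

135°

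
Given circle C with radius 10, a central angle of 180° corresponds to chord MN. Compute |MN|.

Chord = 2(10) sin(90°) = 20

20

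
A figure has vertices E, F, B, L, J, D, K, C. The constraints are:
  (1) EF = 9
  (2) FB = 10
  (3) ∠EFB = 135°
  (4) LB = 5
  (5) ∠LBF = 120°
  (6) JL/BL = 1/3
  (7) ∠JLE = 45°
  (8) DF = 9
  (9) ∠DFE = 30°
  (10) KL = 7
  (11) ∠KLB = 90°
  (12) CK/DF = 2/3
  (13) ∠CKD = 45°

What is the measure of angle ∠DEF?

Step 1: By the law of cosines on triangle EFD: ED² = 9² + 9² − 2·9·9·cos(30°) = 21.7, so ED ≈ 4.66.
Step 2: By the inverse law of cosines on triangle DEF: cos(∠DEF) = (4.66² + 9² − 9²) / (2·4.66·9) = 21.7/83.86 = 0.2588, so ∠DEF = 75°.

Therefore, the measure of angle ∠DEF = 75°.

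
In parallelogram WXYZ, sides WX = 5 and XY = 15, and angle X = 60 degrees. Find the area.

Area = a * b * sin(theta)
Area = 5 * 15 * sin(60 degrees)
Area = 75 * sqrt(3)/2
Area = 75*sqrt(3)/2

75*sqrt(3)/2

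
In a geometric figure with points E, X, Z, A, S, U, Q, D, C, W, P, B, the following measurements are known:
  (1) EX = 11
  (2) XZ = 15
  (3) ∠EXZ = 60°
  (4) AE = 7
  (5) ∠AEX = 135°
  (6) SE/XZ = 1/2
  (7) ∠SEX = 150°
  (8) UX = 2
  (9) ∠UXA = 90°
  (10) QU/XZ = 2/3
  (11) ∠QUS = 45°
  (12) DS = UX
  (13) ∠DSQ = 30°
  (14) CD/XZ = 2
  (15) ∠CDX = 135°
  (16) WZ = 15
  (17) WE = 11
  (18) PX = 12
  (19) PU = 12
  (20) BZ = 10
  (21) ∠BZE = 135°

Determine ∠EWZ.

Step 1: By the law of cosines on triangle EXZ: EZ² = 11² + 15² − 2·11·15·cos(60°) = 181, so EZ = √181.
Step 2: By the inverse law of cosines on triangle EWZ: cos(∠EWZ) = (11² + 15² − √181²) / (2·11·15) = 165/330 = 0.5, so ∠EWZ = 60°.

Therefore, the measure of angle ∠EWZ = 60°.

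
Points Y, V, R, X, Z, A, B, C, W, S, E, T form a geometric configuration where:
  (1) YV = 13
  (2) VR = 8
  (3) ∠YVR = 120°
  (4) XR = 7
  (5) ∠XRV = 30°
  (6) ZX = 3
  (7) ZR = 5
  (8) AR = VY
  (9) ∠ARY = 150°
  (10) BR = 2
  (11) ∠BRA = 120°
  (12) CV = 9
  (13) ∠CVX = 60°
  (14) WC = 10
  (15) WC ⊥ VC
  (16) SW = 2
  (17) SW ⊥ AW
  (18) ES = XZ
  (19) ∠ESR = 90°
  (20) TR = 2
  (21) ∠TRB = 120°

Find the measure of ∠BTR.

Step 1: By the law of cosines on triangle TRB: TB² = 2² + 2² − 2·2·2·cos(120°) = 12, so TB = 2·√3.
Step 2: By the inverse law of cosines on triangle BTR: cos(∠BTR) = ((2·√3)² + 2² − 2²) / (2·2·√3·2) = 12/13.86 = 0.866, so ∠BTR = 30°.

Therefore, the measure of angle ∠BTR = 30°.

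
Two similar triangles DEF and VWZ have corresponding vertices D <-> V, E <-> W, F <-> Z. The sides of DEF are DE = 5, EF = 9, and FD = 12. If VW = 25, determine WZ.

k = 25/5 = 5. WZ = 5 * 9 = 45.

45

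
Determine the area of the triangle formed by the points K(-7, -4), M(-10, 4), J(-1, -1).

Shoelace: Area = (1/2)|-7(4--1) + -10(-1--4) + -1(-4-4)| = (1/2)(57) = 57/2

57/2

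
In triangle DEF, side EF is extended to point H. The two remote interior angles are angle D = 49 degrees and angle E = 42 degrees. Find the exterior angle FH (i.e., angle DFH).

Exterior angle = 49 + 42 = 91 degrees (exterior angle theorem).

91 degrees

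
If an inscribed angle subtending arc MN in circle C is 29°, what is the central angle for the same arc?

The inscribed angle theorem states that a central angle is always twice any inscribed angle that subtends the same arc.
Since the inscribed angle is 29°, the central angle = 2 × 29° = 58°.

58°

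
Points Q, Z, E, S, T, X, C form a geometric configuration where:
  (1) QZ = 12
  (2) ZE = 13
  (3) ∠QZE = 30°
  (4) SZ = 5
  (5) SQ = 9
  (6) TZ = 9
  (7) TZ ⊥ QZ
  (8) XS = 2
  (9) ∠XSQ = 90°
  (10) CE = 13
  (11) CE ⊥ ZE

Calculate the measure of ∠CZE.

Step 1: By the law of cosines on triangle ZEC: ZC² = 13² + 13² − 2·13·13·cos(90°) = 338, so ZC = 13·√2.
Step 2: By the inverse law of cosines on triangle CZE: cos(∠CZE) = ((13·√2)² + 13² − 13²) / (2·13·√2·13) = 338/478 = 0.7071, so ∠CZE = 45°.

Therefore, the measure of angle ∠CZE = 45°.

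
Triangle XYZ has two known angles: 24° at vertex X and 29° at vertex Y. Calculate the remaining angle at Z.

The interior angles sum to 180°: angle Z = 180 - 24 - 29 = 127°.
The triangle is obtuse (angles 24°, 29°, 127°).

127 degrees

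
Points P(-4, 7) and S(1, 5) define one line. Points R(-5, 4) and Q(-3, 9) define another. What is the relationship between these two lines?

Slope of line 1: m1 = (5 - 7)/(1 - -4) = -2/5 = -2/5
Slope of line 2: m2 = (9 - 4)/(-3 - -5) = 5/2 = 5/2
Two lines are perpendicular when the product of their slopes is -1 (negative reciprocals).
m1 * m2 = (-2/5) * (5/2) = -1, confirming perpendicularity.

Perpendicular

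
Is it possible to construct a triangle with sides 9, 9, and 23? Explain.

No.
The triangle inequality is violated: 9 + 9 = 18 ≤ 23.
These lengths cannot form a triangle.

No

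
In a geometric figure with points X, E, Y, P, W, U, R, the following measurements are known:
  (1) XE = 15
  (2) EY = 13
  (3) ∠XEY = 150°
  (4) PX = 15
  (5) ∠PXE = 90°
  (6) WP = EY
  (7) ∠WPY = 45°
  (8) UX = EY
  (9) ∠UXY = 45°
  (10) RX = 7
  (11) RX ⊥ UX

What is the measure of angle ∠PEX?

Step 1: By the law of cosines on triangle EXP: EP² = 15² + 15² − 2·15·15·cos(90°) = 450, so EP = 15·√2.
Step 2: By the inverse law of cosines on triangle PEX: cos(∠PEX) = ((15·√2)² + 15² − 15²) / (2·15·√2·15) = 450/636.4 = 0.7071, so ∠PEX = 45°.

Therefore, the measure of angle ∠PEX = 45°.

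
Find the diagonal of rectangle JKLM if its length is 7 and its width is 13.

Using the Pythagorean theorem:
d² = 7² + 13² = 49 + 169 = 218
d = sqrt(218)

sqrt(218)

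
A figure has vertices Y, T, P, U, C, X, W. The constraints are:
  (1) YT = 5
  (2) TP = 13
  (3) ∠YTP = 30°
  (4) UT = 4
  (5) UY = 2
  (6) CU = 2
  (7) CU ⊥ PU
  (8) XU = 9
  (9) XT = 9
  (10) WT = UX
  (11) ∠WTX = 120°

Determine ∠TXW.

From the given relations: WT = UX = 9.
Step 1: By the law of cosines on triangle XTW: XW² = 9² + 9² − 2·9·9·cos(120°) = 243, so XW = 9·√3.
Step 2: By the inverse law of cosines on triangle TXW: cos(∠TXW) = (9² + (9·√3)² − 9²) / (2·9·9·√3) = 243/280.59 = 0.866, so ∠TXW = 30°.

Therefore, the measure of angle ∠TXW = 30°.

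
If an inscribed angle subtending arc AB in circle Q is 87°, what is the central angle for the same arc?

By the inscribed angle theorem, the central angle is twice the inscribed angle.
Central angle = 2 × 87° = 174°

174°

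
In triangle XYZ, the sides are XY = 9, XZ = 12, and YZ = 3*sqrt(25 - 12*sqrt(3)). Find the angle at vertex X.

When all three sides of a triangle are known, the law of cosines can be rearranged to find any angle.
cos(C) = (a² + b² - c²) / (2ab) gives cos(X) = sqrt(3)/2.
Taking the inverse cosine: X = 30°.

30°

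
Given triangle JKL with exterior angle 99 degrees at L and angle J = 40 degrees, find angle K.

angle K = 99 - 40 = 59 degrees (exterior angle theorem).

59 degrees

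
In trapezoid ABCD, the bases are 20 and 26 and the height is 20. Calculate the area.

Area = (20 + 26) * 20 / 2 = 920 / 2 = 460

460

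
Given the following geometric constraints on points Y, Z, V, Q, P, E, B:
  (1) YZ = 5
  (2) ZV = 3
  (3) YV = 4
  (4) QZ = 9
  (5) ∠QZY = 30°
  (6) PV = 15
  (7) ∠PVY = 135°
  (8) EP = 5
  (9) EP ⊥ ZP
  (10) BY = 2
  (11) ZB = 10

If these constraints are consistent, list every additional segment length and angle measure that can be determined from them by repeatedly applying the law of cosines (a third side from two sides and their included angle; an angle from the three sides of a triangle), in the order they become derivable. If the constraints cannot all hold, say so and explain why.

These constraints are not satisfiable: by the triangle inequality in triangle YZB, (1) YZ = 5 and (10) BY = 2 force ZB ≤ 5 + 2 = 7, but (11) says ZB = 10. No planar figure meets all of them, so nothing further can be derived.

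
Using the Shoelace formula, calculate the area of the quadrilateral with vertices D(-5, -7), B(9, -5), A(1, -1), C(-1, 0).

Using the Shoelace formula for a quadrilateral (vertices in order):
Area = (1/2)|sum of (x_i * y_(i+1) - x_(i+1) * y_i)|
Terms: (-5*-5 - 9*-7) = 88, (9*-1 - 1*-5) = -4, (1*0 - -1*-1) = -1, (-1*-7 - -5*0) = 7
Sum = 90
Area = (1/2)(90) = 45

45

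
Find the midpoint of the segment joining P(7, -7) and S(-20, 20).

The midpoint is the average of the coordinates:
x: (7 + -20)/2 = -13/2
y: (-7 + 20)/2 = 13/2
Midpoint = (-13/2, 13/2)

(-13/2, 13/2)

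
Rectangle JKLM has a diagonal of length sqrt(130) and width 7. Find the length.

The diagonal of a rectangle forms a right triangle with the two sides.
Rearranging the Pythagorean theorem: missing side = sqrt(d^2 - known^2).
= sqrt(130 - 49) = sqrt(81) = 9.

9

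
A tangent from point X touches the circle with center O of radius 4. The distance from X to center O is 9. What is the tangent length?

The tangent, radius, and line from the external point to the center form a right triangle.
The right angle is where the tangent meets the radius.
By the Pythagorean theorem: tangent² + 4² = 9²
tangent² = 81 - 16 = 65
tangent = sqrt(65)

sqrt(65)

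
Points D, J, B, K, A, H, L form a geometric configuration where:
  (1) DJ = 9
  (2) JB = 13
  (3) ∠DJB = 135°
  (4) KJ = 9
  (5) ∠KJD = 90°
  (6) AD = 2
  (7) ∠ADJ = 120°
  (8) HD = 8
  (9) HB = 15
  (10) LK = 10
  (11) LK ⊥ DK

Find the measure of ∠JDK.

Step 1: By the law of cosines on triangle DJK: DK² = 9² + 9² − 2·9·9·cos(90°) = 162, so DK = 9·√2.
Step 2: By the inverse law of cosines on triangle JDK: cos(∠JDK) = (9² + (9·√2)² − 9²) / (2·9·9·√2) = 162/229.1 = 0.7071, so ∠JDK = 45°.

Therefore, the measure of angle ∠JDK = 45°.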